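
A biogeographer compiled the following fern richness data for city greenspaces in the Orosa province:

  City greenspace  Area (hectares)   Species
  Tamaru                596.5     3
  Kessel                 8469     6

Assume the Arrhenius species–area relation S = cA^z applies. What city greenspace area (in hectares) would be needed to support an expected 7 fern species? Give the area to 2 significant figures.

15000 hectares

z = ln(6/3) / ln(8469/596.5) = 0.6931 / 2.6531 = 0.2613
c = 3 / 596.5^0.2613 = 3 / 5.311 = 0.5649
A = (7/0.5649)^(1/0.2613) ⇒ ln A = ln(12.39)/0.2613 = 9.6342
A = e^9.6342 ≈ 15278 hectares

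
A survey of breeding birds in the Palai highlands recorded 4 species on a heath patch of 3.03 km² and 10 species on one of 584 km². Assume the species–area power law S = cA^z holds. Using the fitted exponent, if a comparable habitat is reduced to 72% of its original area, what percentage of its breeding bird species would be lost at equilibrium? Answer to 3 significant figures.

z = ln(10/4) / ln(584/3.03) = 0.9163 / 5.2613 = 0.1742
S_new/S_old = (A_new/A_old)^z = 0.72^0.1742 = exp(0.1742 × -0.3285) = 0.9444
Fraction lost = 1 − 0.9444 = 0.05561

5.56%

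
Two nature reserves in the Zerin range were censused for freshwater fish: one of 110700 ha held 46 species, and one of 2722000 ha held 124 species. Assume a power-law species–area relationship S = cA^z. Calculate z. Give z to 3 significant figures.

0.310

Taking logs: ln S = ln c + z ln A, so z = (ln S₂ − ln S₁)/(ln A₂ − ln A₁).
z = ln(124/46) / ln(2722000/110700) = ln(2.696) / ln(24.59) = 0.9916 / 3.2023 = 0.3097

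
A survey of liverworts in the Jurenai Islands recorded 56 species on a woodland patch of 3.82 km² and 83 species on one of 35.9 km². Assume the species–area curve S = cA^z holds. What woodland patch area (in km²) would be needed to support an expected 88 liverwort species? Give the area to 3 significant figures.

z = ln(83/56) / ln(35.9/3.82) = 0.3935 / 2.2405 = 0.1756
c = 56 / 3.82^0.1756 = 56 / 1.265 = 44.25
A = (88/44.25)^(1/0.1756) ⇒ ln A = ln(1.988)/0.1756 = 3.9138
A = e^3.9138 ≈ 50.09 km²

50.1 km²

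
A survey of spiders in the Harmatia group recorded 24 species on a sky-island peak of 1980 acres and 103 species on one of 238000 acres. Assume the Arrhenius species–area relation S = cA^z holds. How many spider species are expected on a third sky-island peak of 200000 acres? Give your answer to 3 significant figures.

z = ln(103/24) / ln(238000/1980) = 1.4567 / 4.7892 = 0.3042
c = 24 / 1980^0.3042 = 24 / 10.06 = 2.385
S₃ = 2.385 × 200000^0.3042 = 2.385 × 40.96 ≈ 97.69

97.7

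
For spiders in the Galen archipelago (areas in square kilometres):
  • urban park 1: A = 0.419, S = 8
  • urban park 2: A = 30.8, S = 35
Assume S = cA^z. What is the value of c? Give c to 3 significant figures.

10.8

z = ln(S₂/S₁) / ln(A₂/A₁) = ln(35/8) / ln(30.8/0.419) = 1.4759 / 4.2974 = 0.3434
c = S₁ / A₁^z = 8 / 0.419^0.3434 = 8 / 0.7417 = 10.79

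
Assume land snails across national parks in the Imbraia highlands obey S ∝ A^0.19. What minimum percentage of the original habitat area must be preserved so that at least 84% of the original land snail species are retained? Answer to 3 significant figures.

39.9%

Need (A_new/A_old)^0.19 = 0.84, so A_new/A_old = 0.84^(1/0.19) = 0.84^5.263
ln(A_new/A_old) = ln 0.84 / 0.19 = -0.1744 / 0.19 = -0.9176
A_new/A_old = e^-0.9176 ≈ 0.3995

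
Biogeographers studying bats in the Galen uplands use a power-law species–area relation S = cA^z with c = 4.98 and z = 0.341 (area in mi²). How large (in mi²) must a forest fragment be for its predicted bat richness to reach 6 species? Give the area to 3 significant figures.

1.73 mi²

6 = 4.98 × A^0.341  ⇒  A^0.341 = 6/4.98 = 1.205
ln A = ln(1.205) / 0.341 = 0.1863 / 0.341 = 0.5464
A = e^0.5464 ≈ 1.727 mi²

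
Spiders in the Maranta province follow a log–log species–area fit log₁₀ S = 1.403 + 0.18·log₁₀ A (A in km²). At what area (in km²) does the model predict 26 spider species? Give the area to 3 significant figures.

26 = 25.29 × A^0.18  ⇒  A^0.18 = 26/25.29 = 1.028
ln A = ln(1.028) / 0.18 = 0.0276 / 0.18 = 0.1532
A = e^0.1532 ≈ 1.166 km²

1.17 km²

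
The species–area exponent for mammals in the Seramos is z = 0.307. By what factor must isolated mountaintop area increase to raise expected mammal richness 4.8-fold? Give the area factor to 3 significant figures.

166

(A₂/A₁)^0.307 = 4.8, so A₂/A₁ = 4.8^(1/0.307) = 4.8^3.257
ln(A₂/A₁) = ln 4.8 / 0.307 = 1.5686 / 0.307 = 5.1095
A₂/A₁ = e^5.1095 ≈ 165.6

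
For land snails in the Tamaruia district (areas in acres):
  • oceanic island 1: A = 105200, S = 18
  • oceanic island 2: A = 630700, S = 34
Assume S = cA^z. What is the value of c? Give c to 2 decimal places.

0.30

z = ln(S₂/S₁) / ln(A₂/A₁) = ln(34/18) / ln(630700/105200) = 0.6360 / 1.7910 = 0.3551
c = S₁ / A₁^z = 18 / 105200^0.3551 = 18 / 60.72 = 0.2964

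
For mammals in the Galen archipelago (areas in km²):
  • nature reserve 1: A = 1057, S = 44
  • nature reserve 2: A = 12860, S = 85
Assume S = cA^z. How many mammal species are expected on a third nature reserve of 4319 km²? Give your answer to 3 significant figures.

63.8

z = ln(85/44) / ln(12860/1057) = 0.6585 / 2.4987 = 0.2635
c = 44 / 1057^0.2635 = 44 / 6.265 = 7.023
S₃ = 7.023 × 4319^0.2635 = 7.023 × 9.078 ≈ 63.76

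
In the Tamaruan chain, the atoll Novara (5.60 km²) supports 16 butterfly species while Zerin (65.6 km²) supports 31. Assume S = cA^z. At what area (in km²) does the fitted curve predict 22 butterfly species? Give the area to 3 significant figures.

18.3 km²

z = ln(31/16) / ln(65.6/5.6) = 0.6614 / 2.4608 = 0.2688
c = 16 / 5.6^0.2688 = 16 / 1.589 = 10.07
A = (22/10.07)^(1/0.2688) ⇒ ln A = ln(2.185)/0.2688 = 2.9076
A = e^2.9076 ≈ 18.31 km²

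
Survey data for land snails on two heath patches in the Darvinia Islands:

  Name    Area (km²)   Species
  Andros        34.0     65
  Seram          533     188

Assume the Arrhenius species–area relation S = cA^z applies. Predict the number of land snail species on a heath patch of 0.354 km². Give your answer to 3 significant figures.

11.2

z = ln(188/65) / ln(533/34) = 1.0621 / 2.7522 = 0.3859
c = 65 / 34^0.3859 = 65 / 3.899 = 16.67
S₃ = 16.67 × 0.354^0.3859 = 16.67 × 0.6698 ≈ 11.17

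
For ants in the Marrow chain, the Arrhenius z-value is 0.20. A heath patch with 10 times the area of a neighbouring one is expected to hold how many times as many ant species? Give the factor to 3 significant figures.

1.58

S₂/S₁ = (A₂/A₁)^z = 10^0.2
ln(S₂/S₁) = 0.2 × ln 10 = 0.2 × 2.3026 = 0.4605
S₂/S₁ = e^0.4605 ≈ 1.585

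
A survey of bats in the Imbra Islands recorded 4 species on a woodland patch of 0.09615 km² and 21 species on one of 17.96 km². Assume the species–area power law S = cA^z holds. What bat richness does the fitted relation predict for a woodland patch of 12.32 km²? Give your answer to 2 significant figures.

z = ln(21/4) / ln(17.96/0.09615) = 1.6582 / 5.2300 = 0.3171
c = 4 / 0.09615^0.3171 = 4 / 0.4759 = 8.405
S₃ = 8.405 × 12.32^0.3171 = 8.405 × 2.217 ≈ 18.63

19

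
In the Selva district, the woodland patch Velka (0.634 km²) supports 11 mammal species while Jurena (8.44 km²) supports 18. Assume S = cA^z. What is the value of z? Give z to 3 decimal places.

0.190

Taking logs: ln S = ln c + z ln A, so z = (ln S₂ − ln S₁)/(ln A₂ − ln A₁).
z = ln(18/11) / ln(8.44/0.634) = ln(1.636) / ln(13.31) = 0.4925 / 2.5887 = 0.1902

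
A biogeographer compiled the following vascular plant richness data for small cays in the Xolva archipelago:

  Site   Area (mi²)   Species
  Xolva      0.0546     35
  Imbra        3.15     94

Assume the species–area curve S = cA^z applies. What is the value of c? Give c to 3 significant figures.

z = ln(S₂/S₁) / ln(A₂/A₁) = ln(94/35) / ln(3.15/0.0546) = 0.9879 / 4.0551 = 0.2436
c = S₁ / A₁^z = 35 / 0.0546^0.2436 = 35 / 0.4924 = 71.08

71.1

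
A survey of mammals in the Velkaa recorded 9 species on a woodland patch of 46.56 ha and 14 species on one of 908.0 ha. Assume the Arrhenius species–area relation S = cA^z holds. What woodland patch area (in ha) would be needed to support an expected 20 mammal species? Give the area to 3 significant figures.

z = ln(14/9) / ln(908/46.56) = 0.4418 / 2.9705 = 0.1487
c = 9 / 46.56^0.1487 = 9 / 1.771 = 5.083
A = (20/5.083)^(1/0.1487) ⇒ ln A = ln(3.934)/0.1487 = 9.2092
A = e^9.2092 ≈ 9989 ha

9990 ha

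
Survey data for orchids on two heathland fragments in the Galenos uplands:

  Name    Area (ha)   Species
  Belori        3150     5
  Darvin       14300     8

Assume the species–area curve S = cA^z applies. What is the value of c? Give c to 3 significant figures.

z = ln(S₂/S₁) / ln(A₂/A₁) = ln(8/5) / ln(14300/3150) = 0.4700 / 1.5129 = 0.3107
c = S₁ / A₁^z = 5 / 3150^0.3107 = 5 / 12.21 = 0.4094

0.409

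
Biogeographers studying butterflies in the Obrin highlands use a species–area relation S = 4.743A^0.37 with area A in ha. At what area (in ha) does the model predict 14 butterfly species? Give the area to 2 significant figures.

14 = 4.743 × A^0.37  ⇒  A^0.37 = 14/4.743 = 2.952
ln A = ln(2.952) / 0.37 = 1.0824 / 0.37 = 2.9254
A = e^2.9254 ≈ 18.64 ha

19 ha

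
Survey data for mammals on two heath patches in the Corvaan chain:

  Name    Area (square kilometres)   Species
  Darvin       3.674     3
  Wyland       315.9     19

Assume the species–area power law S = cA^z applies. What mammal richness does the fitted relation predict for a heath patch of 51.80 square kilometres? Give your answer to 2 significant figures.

9.0

z = ln(19/3) / ln(315.9/3.674) = 1.8458 / 4.4541 = 0.4144
c = 3 / 3.674^0.4144 = 3 / 1.715 = 1.75
S₃ = 1.75 × 51.8^0.4144 = 1.75 × 5.134 ≈ 8.982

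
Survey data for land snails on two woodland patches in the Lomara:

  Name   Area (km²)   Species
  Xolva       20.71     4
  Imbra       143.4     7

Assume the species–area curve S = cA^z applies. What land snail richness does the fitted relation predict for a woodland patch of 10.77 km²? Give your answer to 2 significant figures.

3.3

z = ln(7/4) / ln(143.4/20.71) = 0.5596 / 1.9350 = 0.2892
c = 4 / 20.71^0.2892 = 4 / 2.402 = 1.665
S₃ = 1.665 × 10.77^0.2892 = 1.665 × 1.988 ≈ 3.311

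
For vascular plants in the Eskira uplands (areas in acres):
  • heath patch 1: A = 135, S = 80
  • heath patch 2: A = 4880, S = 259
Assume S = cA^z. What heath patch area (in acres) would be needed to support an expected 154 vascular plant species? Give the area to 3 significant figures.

z = ln(259/80) / ln(4880/135) = 1.1748 / 3.5876 = 0.3275
c = 80 / 135^0.3275 = 80 / 4.984 = 16.05
A = (154/16.05)^(1/0.3275) ⇒ ln A = ln(9.595)/0.3275 = 6.9053
A = e^6.9053 ≈ 997.5 acres

998 acres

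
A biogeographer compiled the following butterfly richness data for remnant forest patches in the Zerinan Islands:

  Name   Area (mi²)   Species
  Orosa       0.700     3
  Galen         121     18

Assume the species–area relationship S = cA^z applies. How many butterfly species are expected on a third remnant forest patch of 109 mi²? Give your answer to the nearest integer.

17

z = ln(18/3) / ln(121/0.7) = 1.7918 / 5.1525 = 0.3477
c = 3 / 0.7^0.3477 = 3 / 0.8834 = 3.396
S₃ = 3.396 × 109^0.3477 = 3.396 × 5.111 ≈ 17.36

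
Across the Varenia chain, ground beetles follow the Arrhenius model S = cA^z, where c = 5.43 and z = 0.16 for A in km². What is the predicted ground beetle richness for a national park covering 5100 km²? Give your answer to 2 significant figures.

S = 5.43 × 5100^0.16
ln S = ln 5.43 + 0.16 × ln 5100 = 1.6919 + 0.16 × 8.5370 = 3.0579
S = e^3.0579 ≈ 21.28

21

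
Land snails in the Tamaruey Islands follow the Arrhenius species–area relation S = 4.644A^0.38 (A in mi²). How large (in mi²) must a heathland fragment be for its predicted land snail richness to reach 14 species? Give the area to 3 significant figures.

18.2 mi²

14 = 4.644 × A^0.38  ⇒  A^0.38 = 14/4.644 = 3.015
ln A = ln(3.015) / 0.38 = 1.1035 / 0.38 = 2.9039
A = e^2.9039 ≈ 18.25 mi²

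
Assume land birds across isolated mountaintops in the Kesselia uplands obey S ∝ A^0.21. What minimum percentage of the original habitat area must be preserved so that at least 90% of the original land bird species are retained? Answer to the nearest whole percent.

Need (A_new/A_old)^0.21 = 0.9, so A_new/A_old = 0.9^(1/0.21) = 0.9^4.762
ln(A_new/A_old) = ln 0.9 / 0.21 = -0.1054 / 0.21 = -0.5017
A_new/A_old = e^-0.5017 ≈ 0.6055

61%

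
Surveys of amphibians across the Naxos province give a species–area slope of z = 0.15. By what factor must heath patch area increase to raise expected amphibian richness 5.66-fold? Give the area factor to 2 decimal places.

104418.20

(A₂/A₁)^0.15 = 5.66, so A₂/A₁ = 5.66^(1/0.15) = 5.66^6.667
ln(A₂/A₁) = ln 5.66 / 0.15 = 1.7334 / 0.15 = 11.5562
A₂/A₁ = e^11.5562 ≈ 104418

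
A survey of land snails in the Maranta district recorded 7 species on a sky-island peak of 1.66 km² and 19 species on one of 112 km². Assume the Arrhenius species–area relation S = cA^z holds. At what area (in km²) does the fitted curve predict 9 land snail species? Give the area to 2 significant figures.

4.8 km²

z = ln(19/7) / ln(112/1.66) = 0.9985 / 4.2117 = 0.2371
c = 7 / 1.66^0.2371 = 7 / 1.128 = 6.207
A = (9/6.207)^(1/0.2371) ⇒ ln A = ln(1.45)/0.2371 = 1.5668
A = e^1.5668 ≈ 4.791 km²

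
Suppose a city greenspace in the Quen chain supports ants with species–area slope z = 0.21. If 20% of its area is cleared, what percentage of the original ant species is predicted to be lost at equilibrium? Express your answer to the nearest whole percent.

S_new/S_old = (A_new/A_old)^z = 0.8^0.21
= exp(0.21 × ln 0.8) = exp(0.21 × -0.2231) = exp(-0.0469) ≈ 0.9542
Fraction lost = 1 − 0.9542 = 0.04578

5%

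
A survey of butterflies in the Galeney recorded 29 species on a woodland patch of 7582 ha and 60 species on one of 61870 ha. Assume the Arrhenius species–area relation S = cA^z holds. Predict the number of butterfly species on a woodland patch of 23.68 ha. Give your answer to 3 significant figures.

z = ln(60/29) / ln(61870/7582) = 0.7270 / 2.0993 = 0.3463
c = 29 / 7582^0.3463 = 29 / 22.07 = 1.314
S₃ = 1.314 × 23.68^0.3463 = 1.314 × 2.992 ≈ 3.933

3.93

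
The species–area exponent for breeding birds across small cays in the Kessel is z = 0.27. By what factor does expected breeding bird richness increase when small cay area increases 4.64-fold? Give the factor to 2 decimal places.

S₂/S₁ = (A₂/A₁)^z = 4.64^0.27
ln(S₂/S₁) = 0.27 × ln 4.64 = 0.27 × 1.5347 = 0.4144
S₂/S₁ = e^0.4144 ≈ 1.513

1.51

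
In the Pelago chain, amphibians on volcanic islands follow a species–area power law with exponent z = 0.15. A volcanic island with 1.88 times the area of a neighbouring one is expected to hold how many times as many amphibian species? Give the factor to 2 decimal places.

S₂/S₁ = (A₂/A₁)^z = 1.88^0.15
ln(S₂/S₁) = 0.15 × ln 1.88 = 0.15 × 0.6313 = 0.0947
S₂/S₁ = e^0.0947 ≈ 1.099

1.10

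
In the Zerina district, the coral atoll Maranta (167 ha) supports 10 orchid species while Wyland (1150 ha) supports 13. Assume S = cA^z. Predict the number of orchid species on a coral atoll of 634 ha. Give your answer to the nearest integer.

12

z = ln(13/10) / ln(1150/167) = 0.2624 / 1.9295 = 0.1360
c = 10 / 167^0.1360 = 10 / 2.006 = 4.986
S₃ = 4.986 × 634^0.1360 = 4.986 × 2.404 ≈ 11.99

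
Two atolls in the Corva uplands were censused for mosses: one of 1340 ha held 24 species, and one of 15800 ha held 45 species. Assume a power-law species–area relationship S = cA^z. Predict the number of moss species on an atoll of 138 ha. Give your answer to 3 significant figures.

13.4

z = ln(45/24) / ln(15800/1340) = 0.6286 / 2.4673 = 0.2548
c = 24 / 1340^0.2548 = 24 / 6.262 = 3.833
S₃ = 3.833 × 138^0.2548 = 3.833 × 3.509 ≈ 13.45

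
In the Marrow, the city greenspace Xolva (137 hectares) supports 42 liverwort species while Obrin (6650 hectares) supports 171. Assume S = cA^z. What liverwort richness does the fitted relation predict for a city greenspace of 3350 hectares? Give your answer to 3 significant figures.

133

z = ln(171/42) / ln(6650/137) = 1.4040 / 3.8824 = 0.3616
c = 42 / 137^0.3616 = 42 / 5.925 = 7.088
S₃ = 7.088 × 3350^0.3616 = 7.088 × 18.83 ≈ 133.4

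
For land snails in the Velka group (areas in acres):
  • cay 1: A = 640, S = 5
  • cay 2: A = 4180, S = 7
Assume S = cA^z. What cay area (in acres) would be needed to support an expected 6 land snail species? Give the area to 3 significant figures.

1770 acres

z = ln(7/5) / ln(4180/640) = 0.3365 / 1.8766 = 0.1793
c = 5 / 640^0.1793 = 5 / 3.185 = 1.57
A = (6/1.57)^(1/0.1793) ⇒ ln A = ln(3.822)/0.1793 = 7.4783
A = e^7.4783 ≈ 1769 acres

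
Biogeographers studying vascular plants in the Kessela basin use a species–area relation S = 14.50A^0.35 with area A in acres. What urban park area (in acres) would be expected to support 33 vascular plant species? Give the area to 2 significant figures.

10 acres

33 = 14.5 × A^0.35  ⇒  A^0.35 = 33/14.5 = 2.276
ln A = ln(2.276) / 0.35 = 0.8224 / 0.35 = 2.3496
A = e^2.3496 ≈ 10.48 acres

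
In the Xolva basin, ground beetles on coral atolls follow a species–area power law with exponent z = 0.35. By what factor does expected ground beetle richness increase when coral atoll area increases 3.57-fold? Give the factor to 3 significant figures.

S₂/S₁ = (A₂/A₁)^z = 3.57^0.35
ln(S₂/S₁) = 0.35 × ln 3.57 = 0.35 × 1.2726 = 0.4454
S₂/S₁ = e^0.4454 ≈ 1.561

1.56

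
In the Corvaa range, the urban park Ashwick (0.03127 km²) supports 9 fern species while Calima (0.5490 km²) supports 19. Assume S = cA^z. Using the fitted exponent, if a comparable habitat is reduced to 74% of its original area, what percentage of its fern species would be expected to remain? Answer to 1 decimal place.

z = ln(19/9) / ln(0.549/0.03127) = 0.7472 / 2.8654 = 0.2608
S_new/S_old = (A_new/A_old)^z = 0.74^0.2608 = exp(0.2608 × -0.3011) = 0.9245

92.4%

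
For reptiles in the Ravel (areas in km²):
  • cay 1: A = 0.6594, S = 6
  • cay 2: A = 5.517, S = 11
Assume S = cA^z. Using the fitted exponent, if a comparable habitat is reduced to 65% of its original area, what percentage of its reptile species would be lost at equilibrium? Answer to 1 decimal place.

z = ln(11/6) / ln(5.517/0.6594) = 0.6061 / 2.1243 = 0.2853
S_new/S_old = (A_new/A_old)^z = 0.65^0.2853 = exp(0.2853 × -0.4308) = 0.8843
Fraction lost = 1 − 0.8843 = 0.1157

11.6%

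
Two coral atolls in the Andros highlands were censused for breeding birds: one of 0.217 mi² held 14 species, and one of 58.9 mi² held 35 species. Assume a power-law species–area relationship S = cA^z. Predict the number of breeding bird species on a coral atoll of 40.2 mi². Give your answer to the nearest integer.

z = ln(35/14) / ln(58.9/0.217) = 0.9163 / 5.6037 = 0.1635
c = 14 / 0.217^0.1635 = 14 / 0.7789 = 17.97
S₃ = 17.97 × 40.2^0.1635 = 17.97 × 1.829 ≈ 32.88

33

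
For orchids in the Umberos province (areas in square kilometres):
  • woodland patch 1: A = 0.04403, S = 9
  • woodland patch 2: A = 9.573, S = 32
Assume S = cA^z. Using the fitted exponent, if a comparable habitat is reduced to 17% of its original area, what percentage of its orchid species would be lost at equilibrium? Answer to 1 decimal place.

34.1%

z = ln(32/9) / ln(9.573/0.04403) = 1.2685 / 5.3818 = 0.2357
S_new/S_old = (A_new/A_old)^z = 0.17^0.2357 = exp(0.2357 × -1.7720) = 0.6586
Fraction lost = 1 − 0.6586 = 0.3414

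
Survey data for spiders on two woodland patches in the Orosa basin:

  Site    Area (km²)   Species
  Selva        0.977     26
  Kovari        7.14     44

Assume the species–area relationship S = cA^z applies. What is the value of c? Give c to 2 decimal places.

26.16

z = ln(S₂/S₁) / ln(A₂/A₁) = ln(44/26) / ln(7.14/0.977) = 0.5261 / 1.9890 = 0.2645
c = S₁ / A₁^z = 26 / 0.977^0.2645 = 26 / 0.9939 = 26.16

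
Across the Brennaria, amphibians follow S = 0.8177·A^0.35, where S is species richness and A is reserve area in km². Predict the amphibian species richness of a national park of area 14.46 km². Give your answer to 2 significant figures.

S = 0.8177 × 14.46^0.35
ln S = ln 0.8177 + 0.35 × ln 14.46 = -0.2013 + 0.35 × 2.6714 = 0.7337
S = e^0.7337 ≈ 2.083

2.1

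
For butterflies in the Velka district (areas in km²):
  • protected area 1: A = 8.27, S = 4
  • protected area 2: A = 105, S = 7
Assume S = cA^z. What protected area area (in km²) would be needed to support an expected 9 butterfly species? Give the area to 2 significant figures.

330 km²

z = ln(7/4) / ln(105/8.27) = 0.5596 / 2.5413 = 0.2202
c = 4 / 8.27^0.2202 = 4 / 1.592 = 2.512
A = (9/2.512)^(1/0.2202) ⇒ ln A = ln(3.583)/0.2202 = 5.7952
A = e^5.7952 ≈ 328.7 km²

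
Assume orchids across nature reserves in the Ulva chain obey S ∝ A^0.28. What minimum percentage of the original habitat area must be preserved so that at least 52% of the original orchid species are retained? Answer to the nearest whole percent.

Need (A_new/A_old)^0.28 = 0.52, so A_new/A_old = 0.52^(1/0.28) = 0.52^3.571
ln(A_new/A_old) = ln 0.52 / 0.28 = -0.6539 / 0.28 = -2.3355
A_new/A_old = e^-2.3355 ≈ 0.09677

10%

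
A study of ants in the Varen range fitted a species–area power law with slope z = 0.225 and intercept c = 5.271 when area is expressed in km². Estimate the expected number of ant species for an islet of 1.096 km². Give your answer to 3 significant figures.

S = 5.271 × 1.096^0.225
ln S = ln 5.271 + 0.225 × ln 1.096 = 1.6622 + 0.225 × 0.0917 = 1.6828
S = e^1.6828 ≈ 5.381

5.38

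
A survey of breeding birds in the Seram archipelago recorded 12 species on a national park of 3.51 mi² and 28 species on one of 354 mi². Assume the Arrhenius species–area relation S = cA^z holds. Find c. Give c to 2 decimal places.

9.53

z = ln(S₂/S₁) / ln(A₂/A₁) = ln(28/12) / ln(354/3.51) = 0.8473 / 4.6137 = 0.1836
c = S₁ / A₁^z = 12 / 3.51^0.1836 = 12 / 1.259 = 9.529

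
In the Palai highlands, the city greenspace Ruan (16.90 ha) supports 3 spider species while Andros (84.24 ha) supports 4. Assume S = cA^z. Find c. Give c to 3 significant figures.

z = ln(S₂/S₁) / ln(A₂/A₁) = ln(4/3) / ln(84.24/16.9) = 0.2877 / 1.6064 = 0.1791
c = S₁ / A₁^z = 3 / 16.9^0.1791 = 3 / 1.659 = 1.808

1.81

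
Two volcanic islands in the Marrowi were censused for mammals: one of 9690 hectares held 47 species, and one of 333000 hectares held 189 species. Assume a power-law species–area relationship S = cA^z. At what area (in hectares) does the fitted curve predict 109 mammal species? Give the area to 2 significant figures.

82000 hectares

z = ln(189/47) / ln(333000/9690) = 1.3916 / 3.5370 = 0.3934
c = 47 / 9690^0.3934 = 47 / 37.01 = 1.27
A = (109/1.27)^(1/0.3934) ⇒ ln A = ln(85.84)/0.3934 = 11.3169
A = e^11.3169 ≈ 82202 hectares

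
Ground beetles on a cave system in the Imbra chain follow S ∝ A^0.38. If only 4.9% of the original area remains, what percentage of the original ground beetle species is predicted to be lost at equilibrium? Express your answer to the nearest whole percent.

S_new/S_old = (A_new/A_old)^z = 0.049^0.38
= exp(0.38 × ln 0.049) = exp(0.38 × -3.0159) = exp(-1.1461) ≈ 0.3179
Fraction lost = 1 − 0.3179 = 0.6821

68%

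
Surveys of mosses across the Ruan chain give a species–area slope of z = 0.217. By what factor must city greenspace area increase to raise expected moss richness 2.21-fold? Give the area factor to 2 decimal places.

(A₂/A₁)^0.217 = 2.21, so A₂/A₁ = 2.21^(1/0.217) = 2.21^4.608
ln(A₂/A₁) = ln 2.21 / 0.217 = 0.7930 / 0.217 = 3.6543
A₂/A₁ = e^3.6543 ≈ 38.64

38.64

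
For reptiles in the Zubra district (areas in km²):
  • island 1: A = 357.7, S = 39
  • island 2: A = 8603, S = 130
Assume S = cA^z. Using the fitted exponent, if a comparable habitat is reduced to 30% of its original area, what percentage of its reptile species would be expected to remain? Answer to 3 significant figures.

z = ln(130/39) / ln(8603/357.7) = 1.2040 / 3.1802 = 0.3786
S_new/S_old = (A_new/A_old)^z = 0.3^0.3786 = exp(0.3786 × -1.2040) = 0.6339

63.4%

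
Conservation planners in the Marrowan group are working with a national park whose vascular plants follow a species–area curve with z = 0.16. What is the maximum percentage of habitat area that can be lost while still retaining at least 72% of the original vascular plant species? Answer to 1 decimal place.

Need (A_new/A_old)^0.16 = 0.72, so A_new/A_old = 0.72^(1/0.16) = 0.72^6.25
ln(A_new/A_old) = ln 0.72 / 0.16 = -0.3285 / 0.16 = -2.0532
A_new/A_old = e^-2.0532 ≈ 0.1283
Fraction that can be lost = 1 − 0.1283 = 0.8717

87.2%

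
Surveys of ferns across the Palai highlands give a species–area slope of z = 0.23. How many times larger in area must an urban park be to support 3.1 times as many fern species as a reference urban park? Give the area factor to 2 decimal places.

(A₂/A₁)^0.23 = 3.1, so A₂/A₁ = 3.1^(1/0.23) = 3.1^4.348
ln(A₂/A₁) = ln 3.1 / 0.23 = 1.1314 / 0.23 = 4.9191
A₂/A₁ = e^4.9191 ≈ 136.9

136.88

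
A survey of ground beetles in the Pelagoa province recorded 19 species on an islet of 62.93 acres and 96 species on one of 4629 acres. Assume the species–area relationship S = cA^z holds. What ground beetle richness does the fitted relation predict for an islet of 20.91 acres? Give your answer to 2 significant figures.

z = ln(96/19) / ln(4629/62.93) = 1.6199 / 4.2981 = 0.3769
c = 19 / 62.93^0.3769 = 19 / 4.764 = 3.988
S₃ = 3.988 × 20.91^0.3769 = 3.988 × 3.145 ≈ 12.54

13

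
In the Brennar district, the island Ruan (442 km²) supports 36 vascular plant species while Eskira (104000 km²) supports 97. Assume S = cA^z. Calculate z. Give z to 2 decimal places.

0.18

Taking logs: ln S = ln c + z ln A, so z = (ln S₂ − ln S₁)/(ln A₂ − ln A₁).
z = ln(97/36) / ln(104000/442) = ln(2.694) / ln(235.3) = 0.9912 / 5.4608 = 0.1815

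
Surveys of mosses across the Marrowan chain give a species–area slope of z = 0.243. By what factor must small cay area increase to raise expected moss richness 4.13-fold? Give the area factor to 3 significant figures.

(A₂/A₁)^0.243 = 4.13, so A₂/A₁ = 4.13^(1/0.243) = 4.13^4.115
ln(A₂/A₁) = ln 4.13 / 0.243 = 1.4183 / 0.243 = 5.8365
A₂/A₁ = e^5.8365 ≈ 342.6

343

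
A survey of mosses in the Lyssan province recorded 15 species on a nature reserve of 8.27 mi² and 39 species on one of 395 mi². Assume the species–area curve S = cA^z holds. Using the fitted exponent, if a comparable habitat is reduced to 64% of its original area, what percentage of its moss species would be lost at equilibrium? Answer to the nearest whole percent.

10%

z = ln(39/15) / ln(395/8.27) = 0.9555 / 3.8663 = 0.2471
S_new/S_old = (A_new/A_old)^z = 0.64^0.2471 = exp(0.2471 × -0.4463) = 0.8956
Fraction lost = 1 − 0.8956 = 0.1044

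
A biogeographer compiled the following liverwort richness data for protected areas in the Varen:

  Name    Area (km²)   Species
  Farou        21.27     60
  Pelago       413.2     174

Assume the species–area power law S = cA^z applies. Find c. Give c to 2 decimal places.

z = ln(S₂/S₁) / ln(A₂/A₁) = ln(174/60) / ln(413.2/21.27) = 1.0647 / 2.9666 = 0.3589
c = S₁ / A₁^z = 60 / 21.27^0.3589 = 60 / 2.996 = 20.03

20.03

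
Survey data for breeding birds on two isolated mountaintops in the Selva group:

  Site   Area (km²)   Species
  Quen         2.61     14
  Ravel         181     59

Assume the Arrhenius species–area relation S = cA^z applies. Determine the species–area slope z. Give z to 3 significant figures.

0.339

Taking logs: ln S = ln c + z ln A, so z = (ln S₂ − ln S₁)/(ln A₂ − ln A₁).
z = ln(59/14) / ln(181/2.61) = ln(4.214) / ln(69.35) = 1.4385 / 4.2391 = 0.3393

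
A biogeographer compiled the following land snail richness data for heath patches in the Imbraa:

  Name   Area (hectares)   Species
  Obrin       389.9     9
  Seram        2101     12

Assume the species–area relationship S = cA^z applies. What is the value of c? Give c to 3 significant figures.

z = ln(S₂/S₁) / ln(A₂/A₁) = ln(12/9) / ln(2101/389.9) = 0.2877 / 1.6843 = 0.1708
c = S₁ / A₁^z = 9 / 389.9^0.1708 = 9 / 2.77 = 3.249

3.25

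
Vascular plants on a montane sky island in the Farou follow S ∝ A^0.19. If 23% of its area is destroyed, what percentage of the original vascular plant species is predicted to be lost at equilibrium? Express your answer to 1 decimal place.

4.8%

S_new/S_old = (A_new/A_old)^z = 0.77^0.19
= exp(0.19 × ln 0.77) = exp(0.19 × -0.2614) = exp(-0.0497) ≈ 0.9516
Fraction lost = 1 − 0.9516 = 0.04845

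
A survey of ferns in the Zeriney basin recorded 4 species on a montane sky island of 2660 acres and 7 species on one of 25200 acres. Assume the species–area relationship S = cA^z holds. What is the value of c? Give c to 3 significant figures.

0.562

z = ln(S₂/S₁) / ln(A₂/A₁) = ln(7/4) / ln(25200/2660) = 0.5596 / 2.2485 = 0.2489
c = S₁ / A₁^z = 4 / 2660^0.2489 = 4 / 7.119 = 0.5619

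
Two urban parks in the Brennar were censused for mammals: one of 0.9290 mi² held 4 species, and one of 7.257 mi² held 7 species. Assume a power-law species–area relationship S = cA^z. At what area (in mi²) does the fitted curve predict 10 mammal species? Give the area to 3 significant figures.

z = ln(7/4) / ln(7.257/0.929) = 0.5596 / 2.0556 = 0.2722
c = 4 / 0.929^0.2722 = 4 / 0.9802 = 4.081
A = (10/4.081)^(1/0.2722) ⇒ ln A = ln(2.45)/0.2722 = 3.2921
A = e^3.2921 ≈ 26.9 mi²

26.9 mi²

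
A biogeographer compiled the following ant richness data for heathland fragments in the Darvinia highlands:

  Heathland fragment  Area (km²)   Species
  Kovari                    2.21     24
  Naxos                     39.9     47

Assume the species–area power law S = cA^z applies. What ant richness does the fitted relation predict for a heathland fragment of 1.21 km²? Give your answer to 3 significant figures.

20.9

z = ln(47/24) / ln(39.9/2.21) = 0.6721 / 2.8934 = 0.2323
c = 24 / 2.21^0.2323 = 24 / 1.202 = 19.96
S₃ = 19.96 × 1.21^0.2323 = 19.96 × 1.045 ≈ 20.87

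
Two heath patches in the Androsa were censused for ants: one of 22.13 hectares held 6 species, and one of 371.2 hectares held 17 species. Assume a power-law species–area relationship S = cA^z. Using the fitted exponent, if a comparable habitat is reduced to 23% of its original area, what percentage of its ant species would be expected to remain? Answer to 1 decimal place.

58.1%

z = ln(17/6) / ln(371.2/22.13) = 1.0415 / 2.8198 = 0.3693
S_new/S_old = (A_new/A_old)^z = 0.23^0.3693 = exp(0.3693 × -1.4697) = 0.5811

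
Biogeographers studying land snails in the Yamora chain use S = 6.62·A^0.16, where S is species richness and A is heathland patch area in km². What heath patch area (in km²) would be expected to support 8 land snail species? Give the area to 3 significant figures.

3.27 km²

8 = 6.62 × A^0.16  ⇒  A^0.16 = 8/6.62 = 1.208
ln A = ln(1.208) / 0.16 = 0.1893 / 0.16 = 1.1834
A = e^1.1834 ≈ 3.266 km²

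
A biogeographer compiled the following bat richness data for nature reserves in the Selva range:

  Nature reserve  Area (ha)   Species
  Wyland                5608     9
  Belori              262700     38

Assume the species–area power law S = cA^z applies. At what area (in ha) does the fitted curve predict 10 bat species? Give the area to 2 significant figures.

7400 ha

z = ln(38/9) / ln(262700/5608) = 1.4404 / 3.8468 = 0.3744
c = 9 / 5608^0.3744 = 9 / 25.33 = 0.3553
A = (10/0.3553)^(1/0.3744) ⇒ ln A = ln(28.15)/0.3744 = 8.9133
A = e^8.9133 ≈ 7430 ha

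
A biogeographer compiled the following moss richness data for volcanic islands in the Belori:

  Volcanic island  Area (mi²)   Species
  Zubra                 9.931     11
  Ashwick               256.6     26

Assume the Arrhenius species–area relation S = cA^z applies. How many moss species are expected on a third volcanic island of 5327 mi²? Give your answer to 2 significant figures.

z = ln(26/11) / ln(256.6/9.931) = 0.8602 / 3.2519 = 0.2645
c = 11 / 9.931^0.2645 = 11 / 1.835 = 5.993
S₃ = 5.993 × 5327^0.2645 = 5.993 × 9.677 ≈ 58

58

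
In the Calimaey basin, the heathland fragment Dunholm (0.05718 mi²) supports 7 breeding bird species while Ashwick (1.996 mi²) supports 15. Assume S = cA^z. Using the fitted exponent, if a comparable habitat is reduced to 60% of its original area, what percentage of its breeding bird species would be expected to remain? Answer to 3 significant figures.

89.6%

z = ln(15/7) / ln(1.996/0.05718) = 0.7621 / 3.5527 = 0.2145
S_new/S_old = (A_new/A_old)^z = 0.6^0.2145 = exp(0.2145 × -0.5108) = 0.8962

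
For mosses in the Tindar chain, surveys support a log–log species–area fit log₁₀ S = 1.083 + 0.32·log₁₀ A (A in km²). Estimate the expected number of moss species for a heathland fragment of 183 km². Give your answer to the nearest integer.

S = 12.11 × 183^0.32 = 12.11 × 5.296 ≈ 64.12

64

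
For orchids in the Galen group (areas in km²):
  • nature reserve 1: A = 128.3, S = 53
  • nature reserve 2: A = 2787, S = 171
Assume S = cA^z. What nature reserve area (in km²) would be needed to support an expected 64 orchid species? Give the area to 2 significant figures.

z = ln(171/53) / ln(2787/128.3) = 1.1714 / 3.0783 = 0.3805
c = 53 / 128.3^0.3805 = 53 / 6.342 = 8.357
A = (64/8.357)^(1/0.3805) ⇒ ln A = ln(7.658)/0.3805 = 5.3500
A = e^5.3500 ≈ 210.6 km²

210 km²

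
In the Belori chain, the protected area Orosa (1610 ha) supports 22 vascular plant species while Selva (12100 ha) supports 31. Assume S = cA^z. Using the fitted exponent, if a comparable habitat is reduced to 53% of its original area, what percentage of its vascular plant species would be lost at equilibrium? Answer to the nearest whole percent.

10%

z = ln(31/22) / ln(12100/1610) = 0.3429 / 2.0170 = 0.1700
S_new/S_old = (A_new/A_old)^z = 0.53^0.1700 = exp(0.1700 × -0.6349) = 0.8977
Fraction lost = 1 − 0.8977 = 0.1023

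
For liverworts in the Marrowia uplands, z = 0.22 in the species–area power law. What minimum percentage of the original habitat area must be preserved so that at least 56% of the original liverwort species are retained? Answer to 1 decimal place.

7.2%

Need (A_new/A_old)^0.22 = 0.56, so A_new/A_old = 0.56^(1/0.22) = 0.56^4.545
ln(A_new/A_old) = ln 0.56 / 0.22 = -0.5798 / 0.22 = -2.6355
A_new/A_old = e^-2.6355 ≈ 0.07168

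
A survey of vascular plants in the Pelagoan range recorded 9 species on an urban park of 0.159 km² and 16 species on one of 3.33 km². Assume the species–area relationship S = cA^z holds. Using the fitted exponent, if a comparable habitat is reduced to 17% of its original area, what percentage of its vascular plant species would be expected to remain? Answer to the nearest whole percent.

z = ln(16/9) / ln(3.33/0.159) = 0.5754 / 3.0418 = 0.1892
S_new/S_old = (A_new/A_old)^z = 0.17^0.1892 = exp(0.1892 × -1.7720) = 0.7152

72%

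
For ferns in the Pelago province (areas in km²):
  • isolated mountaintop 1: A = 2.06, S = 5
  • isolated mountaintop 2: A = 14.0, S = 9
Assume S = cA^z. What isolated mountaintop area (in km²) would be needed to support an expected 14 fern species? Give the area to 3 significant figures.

z = ln(9/5) / ln(14/2.06) = 0.5878 / 1.9164 = 0.3067
c = 5 / 2.06^0.3067 = 5 / 1.248 = 4.006
A = (14/4.006)^(1/0.3067) ⇒ ln A = ln(3.495)/0.3067 = 4.0796
A = e^4.0796 ≈ 59.12 km²

59.1 km²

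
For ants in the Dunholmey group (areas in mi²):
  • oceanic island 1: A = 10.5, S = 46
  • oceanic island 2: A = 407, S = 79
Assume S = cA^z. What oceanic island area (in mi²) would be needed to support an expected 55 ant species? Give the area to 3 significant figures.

35.2 mi²

z = ln(79/46) / ln(407/10.5) = 0.5408 / 3.6574 = 0.1479
c = 46 / 10.5^0.1479 = 46 / 1.416 = 32.49
A = (55/32.49)^(1/0.1479) ⇒ ln A = ln(1.693)/0.1479 = 3.5599
A = e^3.5599 ≈ 35.16 mi²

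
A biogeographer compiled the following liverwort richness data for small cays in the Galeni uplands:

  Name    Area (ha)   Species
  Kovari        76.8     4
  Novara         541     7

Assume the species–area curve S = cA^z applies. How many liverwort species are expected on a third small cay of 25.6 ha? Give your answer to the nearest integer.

z = ln(7/4) / ln(541/76.8) = 0.5596 / 1.9522 = 0.2867
c = 4 / 76.8^0.2867 = 4 / 3.471 = 1.152
S₃ = 1.152 × 25.6^0.2867 = 1.152 × 2.533 ≈ 2.919

3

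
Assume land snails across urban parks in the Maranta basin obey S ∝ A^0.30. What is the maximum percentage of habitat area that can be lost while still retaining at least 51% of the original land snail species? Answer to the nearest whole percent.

Need (A_new/A_old)^0.3 = 0.51, so A_new/A_old = 0.51^(1/0.3) = 0.51^3.333
ln(A_new/A_old) = ln 0.51 / 0.3 = -0.6733 / 0.3 = -2.2445
A_new/A_old = e^-2.2445 ≈ 0.106
Fraction that can be lost = 1 − 0.106 = 0.894

89%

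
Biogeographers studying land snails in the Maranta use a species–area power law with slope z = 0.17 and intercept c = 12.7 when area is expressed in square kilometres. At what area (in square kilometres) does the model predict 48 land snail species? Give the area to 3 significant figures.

2490 square kilometres

48 = 12.7 × A^0.17  ⇒  A^0.17 = 48/12.7 = 3.78
ln A = ln(3.78) / 0.17 = 1.3296 / 0.17 = 7.8212
A = e^7.8212 ≈ 2493 square kilometres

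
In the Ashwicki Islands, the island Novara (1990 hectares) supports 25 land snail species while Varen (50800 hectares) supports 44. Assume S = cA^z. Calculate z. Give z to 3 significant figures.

0.174

Taking logs: ln S = ln c + z ln A, so z = (ln S₂ − ln S₁)/(ln A₂ − ln A₁).
z = ln(44/25) / ln(50800/1990) = ln(1.76) / ln(25.53) = 0.5653 / 3.2398 = 0.1745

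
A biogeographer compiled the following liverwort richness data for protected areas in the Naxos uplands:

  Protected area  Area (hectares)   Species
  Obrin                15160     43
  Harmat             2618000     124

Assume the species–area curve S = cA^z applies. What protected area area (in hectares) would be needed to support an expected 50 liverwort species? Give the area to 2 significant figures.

32000 hectares

z = ln(124/43) / ln(2618000/15160) = 1.0591 / 5.1515 = 0.2056
c = 43 / 15160^0.2056 = 43 / 7.236 = 5.943
A = (50/5.943)^(1/0.2056) ⇒ ln A = ln(8.414)/0.2056 = 10.3600
A = e^10.3600 ≈ 31572 hectares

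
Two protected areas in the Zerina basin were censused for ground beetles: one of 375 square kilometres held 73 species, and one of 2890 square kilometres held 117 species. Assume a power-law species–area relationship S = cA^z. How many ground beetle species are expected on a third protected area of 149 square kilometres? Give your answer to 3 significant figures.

59.0

z = ln(117/73) / ln(2890/375) = 0.4717 / 2.0421 = 0.2310
c = 73 / 375^0.2310 = 73 / 3.932 = 18.57
S₃ = 18.57 × 149^0.2310 = 18.57 × 3.177 ≈ 58.98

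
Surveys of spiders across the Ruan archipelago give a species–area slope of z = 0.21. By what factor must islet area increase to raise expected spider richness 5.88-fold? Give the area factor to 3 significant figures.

4610

(A₂/A₁)^0.21 = 5.88, so A₂/A₁ = 5.88^(1/0.21) = 5.88^4.762
ln(A₂/A₁) = ln 5.88 / 0.21 = 1.7716 / 0.21 = 8.4360
A₂/A₁ = e^8.4360 ≈ 4610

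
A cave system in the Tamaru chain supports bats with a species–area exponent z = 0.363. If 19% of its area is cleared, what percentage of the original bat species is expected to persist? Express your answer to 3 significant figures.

S_new/S_old = (A_new/A_old)^z = 0.81^0.363
= exp(0.363 × ln 0.81) = exp(0.363 × -0.2107) = exp(-0.0765) ≈ 0.9264

92.6%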